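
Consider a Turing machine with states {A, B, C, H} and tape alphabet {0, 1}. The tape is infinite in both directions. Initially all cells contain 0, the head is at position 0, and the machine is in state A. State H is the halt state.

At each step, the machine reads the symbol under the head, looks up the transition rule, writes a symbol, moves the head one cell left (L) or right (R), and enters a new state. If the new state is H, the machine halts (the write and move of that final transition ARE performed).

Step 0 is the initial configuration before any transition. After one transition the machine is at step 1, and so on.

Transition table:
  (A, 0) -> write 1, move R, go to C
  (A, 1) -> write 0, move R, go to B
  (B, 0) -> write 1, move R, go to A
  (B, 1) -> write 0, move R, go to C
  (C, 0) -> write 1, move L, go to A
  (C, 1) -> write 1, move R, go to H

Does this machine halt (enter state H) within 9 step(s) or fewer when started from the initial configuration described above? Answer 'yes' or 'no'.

Answer: yes

Derivation:
Step 1: in state A at pos 0, read 0 -> (A,0)->write 1,move R,goto C. Now: state=C, head=1, tape[-1..2]=0100 (head:   ^)
Step 2: in state C at pos 1, read 0 -> (C,0)->write 1,move L,goto A. Now: state=A, head=0, tape[-1..2]=0110 (head:  ^)
Step 3: in state A at pos 0, read 1 -> (A,1)->write 0,move R,goto B. Now: state=B, head=1, tape[-1..2]=0010 (head:   ^)
Step 4: in state B at pos 1, read 1 -> (B,1)->write 0,move R,goto C. Now: state=C, head=2, tape[-1..3]=00000 (head:    ^)
Step 5: in state C at pos 2, read 0 -> (C,0)->write 1,move L,goto A. Now: state=A, head=1, tape[-1..3]=00010 (head:   ^)
Step 6: in state A at pos 1, read 0 -> (A,0)->write 1,move R,goto C. Now: state=C, head=2, tape[-1..3]=00110 (head:    ^)
Step 7: in state C at pos 2, read 1 -> (C,1)->write 1,move R,goto H. Now: state=H, head=3, tape[-1..4]=001100 (head:     ^)
State H reached at step 7; 7 <= 9 -> yes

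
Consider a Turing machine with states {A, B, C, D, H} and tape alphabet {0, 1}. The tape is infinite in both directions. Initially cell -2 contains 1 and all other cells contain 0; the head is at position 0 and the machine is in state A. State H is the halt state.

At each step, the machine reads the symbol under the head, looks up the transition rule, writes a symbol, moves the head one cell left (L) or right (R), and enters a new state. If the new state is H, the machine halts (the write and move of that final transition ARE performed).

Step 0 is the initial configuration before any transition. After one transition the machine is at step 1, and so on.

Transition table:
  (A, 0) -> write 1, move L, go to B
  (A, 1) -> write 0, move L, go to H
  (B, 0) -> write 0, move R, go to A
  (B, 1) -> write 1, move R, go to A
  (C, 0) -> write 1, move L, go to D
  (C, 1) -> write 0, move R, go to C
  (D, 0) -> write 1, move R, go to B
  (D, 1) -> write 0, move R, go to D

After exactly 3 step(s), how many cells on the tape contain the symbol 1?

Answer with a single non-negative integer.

Step 1: in state A at pos 0, read 0 -> (A,0)->write 1,move L,goto B. Now: state=B, head=-1, tape[-3..1]=01010 (head:   ^)
Step 2: in state B at pos -1, read 0 -> (B,0)->write 0,move R,goto A. Now: state=A, head=0, tape[-3..1]=01010 (head:    ^)
Step 3: in state A at pos 0, read 1 -> (A,1)->write 0,move L,goto H. Now: state=H, head=-1, tape[-3..1]=01000 (head:   ^)
Cells containing 1 after step 3: {-2} -> 1 cell(s)

Answer: 1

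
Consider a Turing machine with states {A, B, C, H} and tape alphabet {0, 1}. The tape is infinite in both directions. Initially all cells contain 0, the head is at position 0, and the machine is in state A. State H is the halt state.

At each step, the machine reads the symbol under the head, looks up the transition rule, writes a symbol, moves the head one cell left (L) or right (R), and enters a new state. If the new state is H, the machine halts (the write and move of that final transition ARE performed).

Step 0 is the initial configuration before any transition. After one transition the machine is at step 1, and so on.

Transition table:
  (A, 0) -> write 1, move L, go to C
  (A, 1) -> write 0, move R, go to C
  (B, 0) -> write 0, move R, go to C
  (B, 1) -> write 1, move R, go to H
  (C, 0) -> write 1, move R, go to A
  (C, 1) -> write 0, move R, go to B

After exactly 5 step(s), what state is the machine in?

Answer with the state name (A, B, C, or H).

Answer: C

Derivation:
Step 1: in state A at pos 0, read 0 -> (A,0)->write 1,move L,goto C. Now: state=C, head=-1, tape[-2..1]=0010 (head:  ^)
Step 2: in state C at pos -1, read 0 -> (C,0)->write 1,move R,goto A. Now: state=A, head=0, tape[-2..1]=0110 (head:   ^)
Step 3: in state A at pos 0, read 1 -> (A,1)->write 0,move R,goto C. Now: state=C, head=1, tape[-2..2]=01000 (head:    ^)
Step 4: in state C at pos 1, read 0 -> (C,0)->write 1,move R,goto A. Now: state=A, head=2, tape[-2..3]=010100 (head:     ^)
Step 5: in state A at pos 2, read 0 -> (A,0)->write 1,move L,goto C. Now: state=C, head=1, tape[-2..3]=010110 (head:    ^)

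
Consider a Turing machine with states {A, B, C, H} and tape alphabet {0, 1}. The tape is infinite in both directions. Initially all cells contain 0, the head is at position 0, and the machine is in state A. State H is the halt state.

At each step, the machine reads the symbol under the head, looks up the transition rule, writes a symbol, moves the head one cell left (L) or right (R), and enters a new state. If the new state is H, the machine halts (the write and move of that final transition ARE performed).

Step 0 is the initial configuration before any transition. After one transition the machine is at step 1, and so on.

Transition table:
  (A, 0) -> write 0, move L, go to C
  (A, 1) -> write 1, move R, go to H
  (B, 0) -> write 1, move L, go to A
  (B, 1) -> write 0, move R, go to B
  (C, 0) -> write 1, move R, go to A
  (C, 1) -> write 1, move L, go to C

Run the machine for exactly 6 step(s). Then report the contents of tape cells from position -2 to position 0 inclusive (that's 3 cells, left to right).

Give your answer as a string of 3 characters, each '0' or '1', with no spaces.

Step 1: in state A at pos 0, read 0 -> (A,0)->write 0,move L,goto C. Now: state=C, head=-1, tape[-2..1]=0000 (head:  ^)
Step 2: in state C at pos -1, read 0 -> (C,0)->write 1,move R,goto A. Now: state=A, head=0, tape[-2..1]=0100 (head:   ^)
Step 3: in state A at pos 0, read 0 -> (A,0)->write 0,move L,goto C. Now: state=C, head=-1, tape[-2..1]=0100 (head:  ^)
Step 4: in state C at pos -1, read 1 -> (C,1)->write 1,move L,goto C. Now: state=C, head=-2, tape[-3..1]=00100 (head:  ^)
Step 5: in state C at pos -2, read 0 -> (C,0)->write 1,move R,goto A. Now: state=A, head=-1, tape[-3..1]=01100 (head:   ^)
Step 6: in state A at pos -1, read 1 -> (A,1)->write 1,move R,goto H. Now: state=H, head=0, tape[-3..1]=01100 (head:    ^)

Answer: 110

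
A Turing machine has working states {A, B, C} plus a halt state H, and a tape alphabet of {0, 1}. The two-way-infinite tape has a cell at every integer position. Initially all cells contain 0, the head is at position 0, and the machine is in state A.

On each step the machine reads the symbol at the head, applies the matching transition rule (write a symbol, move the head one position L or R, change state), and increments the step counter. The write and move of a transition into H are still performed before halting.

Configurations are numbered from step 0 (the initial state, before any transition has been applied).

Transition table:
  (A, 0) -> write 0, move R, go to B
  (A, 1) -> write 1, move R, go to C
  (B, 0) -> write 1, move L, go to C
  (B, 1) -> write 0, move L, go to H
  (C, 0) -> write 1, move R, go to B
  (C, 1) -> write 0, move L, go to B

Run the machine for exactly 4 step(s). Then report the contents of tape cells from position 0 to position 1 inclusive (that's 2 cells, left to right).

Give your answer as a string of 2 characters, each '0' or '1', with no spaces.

Step 1: in state A at pos 0, read 0 -> (A,0)->write 0,move R,goto B. Now: state=B, head=1, tape[-1..2]=0000 (head:   ^)
Step 2: in state B at pos 1, read 0 -> (B,0)->write 1,move L,goto C. Now: state=C, head=0, tape[-1..2]=0010 (head:  ^)
Step 3: in state C at pos 0, read 0 -> (C,0)->write 1,move R,goto B. Now: state=B, head=1, tape[-1..2]=0110 (head:   ^)
Step 4: in state B at pos 1, read 1 -> (B,1)->write 0,move L,goto H. Now: state=H, head=0, tape[-1..2]=0100 (head:  ^)

Answer: 10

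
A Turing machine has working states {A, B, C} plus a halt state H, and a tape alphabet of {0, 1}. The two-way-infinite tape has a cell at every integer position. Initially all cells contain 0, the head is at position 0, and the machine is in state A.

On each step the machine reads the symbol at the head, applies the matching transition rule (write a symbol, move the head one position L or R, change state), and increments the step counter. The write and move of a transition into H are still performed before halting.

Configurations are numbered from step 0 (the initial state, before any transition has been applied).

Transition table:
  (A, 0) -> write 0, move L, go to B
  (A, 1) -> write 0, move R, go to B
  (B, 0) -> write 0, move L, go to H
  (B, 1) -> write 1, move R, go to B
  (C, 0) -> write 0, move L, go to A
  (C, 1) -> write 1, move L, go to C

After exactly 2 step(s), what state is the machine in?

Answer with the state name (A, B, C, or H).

Step 1: in state A at pos 0, read 0 -> (A,0)->write 0,move L,goto B. Now: state=B, head=-1, tape[-2..1]=0000 (head:  ^)
Step 2: in state B at pos -1, read 0 -> (B,0)->write 0,move L,goto H. Now: state=H, head=-2, tape[-3..1]=00000 (head:  ^)

Answer: H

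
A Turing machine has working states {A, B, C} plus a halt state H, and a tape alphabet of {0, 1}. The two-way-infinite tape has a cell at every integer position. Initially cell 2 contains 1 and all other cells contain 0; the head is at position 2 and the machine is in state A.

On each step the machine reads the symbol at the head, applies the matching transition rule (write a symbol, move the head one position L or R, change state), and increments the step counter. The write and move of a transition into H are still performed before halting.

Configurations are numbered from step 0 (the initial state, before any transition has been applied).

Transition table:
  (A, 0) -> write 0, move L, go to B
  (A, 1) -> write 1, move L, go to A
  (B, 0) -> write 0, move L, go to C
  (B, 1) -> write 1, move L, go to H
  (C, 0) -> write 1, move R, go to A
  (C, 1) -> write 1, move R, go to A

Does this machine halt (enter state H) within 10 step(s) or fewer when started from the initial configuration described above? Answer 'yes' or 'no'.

Step 1: in state A at pos 2, read 1 -> (A,1)->write 1,move L,goto A. Now: state=A, head=1, tape[0..3]=0010 (head:  ^)
Step 2: in state A at pos 1, read 0 -> (A,0)->write 0,move L,goto B. Now: state=B, head=0, tape[-1..3]=00010 (head:  ^)
Step 3: in state B at pos 0, read 0 -> (B,0)->write 0,move L,goto C. Now: state=C, head=-1, tape[-2..3]=000010 (head:  ^)
Step 4: in state C at pos -1, read 0 -> (C,0)->write 1,move R,goto A. Now: state=A, head=0, tape[-2..3]=010010 (head:   ^)
Step 5: in state A at pos 0, read 0 -> (A,0)->write 0,move L,goto B. Now: state=B, head=-1, tape[-2..3]=010010 (head:  ^)
Step 6: in state B at pos -1, read 1 -> (B,1)->write 1,move L,goto H. Now: state=H, head=-2, tape[-3..3]=0010010 (head:  ^)
State H reached at step 6; 6 <= 10 -> yes

Answer: yes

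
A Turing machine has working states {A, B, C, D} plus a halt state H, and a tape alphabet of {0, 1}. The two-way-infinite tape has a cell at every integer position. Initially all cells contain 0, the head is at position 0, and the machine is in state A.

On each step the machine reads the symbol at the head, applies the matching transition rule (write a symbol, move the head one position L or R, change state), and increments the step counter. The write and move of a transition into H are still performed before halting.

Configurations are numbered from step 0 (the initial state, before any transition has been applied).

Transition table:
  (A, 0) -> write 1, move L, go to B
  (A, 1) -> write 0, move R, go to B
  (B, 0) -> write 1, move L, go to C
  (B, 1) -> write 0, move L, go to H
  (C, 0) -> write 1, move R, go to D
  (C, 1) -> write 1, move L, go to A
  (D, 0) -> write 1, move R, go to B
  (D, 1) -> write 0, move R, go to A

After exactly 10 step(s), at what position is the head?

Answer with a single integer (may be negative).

Answer: 0

Derivation:
Step 1: in state A at pos 0, read 0 -> (A,0)->write 1,move L,goto B. Now: state=B, head=-1, tape[-2..1]=0010 (head:  ^)
Step 2: in state B at pos -1, read 0 -> (B,0)->write 1,move L,goto C. Now: state=C, head=-2, tape[-3..1]=00110 (head:  ^)
Step 3: in state C at pos -2, read 0 -> (C,0)->write 1,move R,goto D. Now: state=D, head=-1, tape[-3..1]=01110 (head:   ^)
Step 4: in state D at pos -1, read 1 -> (D,1)->write 0,move R,goto A. Now: state=A, head=0, tape[-3..1]=01010 (head:    ^)
Step 5: in state A at pos 0, read 1 -> (A,1)->write 0,move R,goto B. Now: state=B, head=1, tape[-3..2]=010000 (head:     ^)
Step 6: in state B at pos 1, read 0 -> (B,0)->write 1,move L,goto C. Now: state=C, head=0, tape[-3..2]=010010 (head:    ^)
Step 7: in state C at pos 0, read 0 -> (C,0)->write 1,move R,goto D. Now: state=D, head=1, tape[-3..2]=010110 (head:     ^)
Step 8: in state D at pos 1, read 1 -> (D,1)->write 0,move R,goto A. Now: state=A, head=2, tape[-3..3]=0101000 (head:      ^)
Step 9: in state A at pos 2, read 0 -> (A,0)->write 1,move L,goto B. Now: state=B, head=1, tape[-3..3]=0101010 (head:     ^)
Step 10: in state B at pos 1, read 0 -> (B,0)->write 1,move L,goto C. Now: state=C, head=0, tape[-3..3]=0101110 (head:    ^)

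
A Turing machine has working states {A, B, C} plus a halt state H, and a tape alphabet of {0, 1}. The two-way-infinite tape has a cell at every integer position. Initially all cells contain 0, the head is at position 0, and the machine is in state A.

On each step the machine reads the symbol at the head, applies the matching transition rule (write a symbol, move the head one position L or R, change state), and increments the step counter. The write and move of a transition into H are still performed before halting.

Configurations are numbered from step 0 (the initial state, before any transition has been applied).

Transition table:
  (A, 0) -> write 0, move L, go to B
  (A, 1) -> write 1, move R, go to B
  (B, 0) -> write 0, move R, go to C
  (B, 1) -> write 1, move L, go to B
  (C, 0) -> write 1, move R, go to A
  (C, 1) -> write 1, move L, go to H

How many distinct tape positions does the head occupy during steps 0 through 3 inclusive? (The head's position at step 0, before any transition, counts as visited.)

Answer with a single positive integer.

Step 1: in state A at pos 0, read 0 -> (A,0)->write 0,move L,goto B. Now: state=B, head=-1, tape[-2..1]=0000 (head:  ^)
Step 2: in state B at pos -1, read 0 -> (B,0)->write 0,move R,goto C. Now: state=C, head=0, tape[-2..1]=0000 (head:   ^)
Step 3: in state C at pos 0, read 0 -> (C,0)->write 1,move R,goto A. Now: state=A, head=1, tape[-2..2]=00100 (head:    ^)
Head positions at steps 0..3: starting at 0, distinct positions visited = {-1, 0, 1} -> 3 position(s)

Answer: 3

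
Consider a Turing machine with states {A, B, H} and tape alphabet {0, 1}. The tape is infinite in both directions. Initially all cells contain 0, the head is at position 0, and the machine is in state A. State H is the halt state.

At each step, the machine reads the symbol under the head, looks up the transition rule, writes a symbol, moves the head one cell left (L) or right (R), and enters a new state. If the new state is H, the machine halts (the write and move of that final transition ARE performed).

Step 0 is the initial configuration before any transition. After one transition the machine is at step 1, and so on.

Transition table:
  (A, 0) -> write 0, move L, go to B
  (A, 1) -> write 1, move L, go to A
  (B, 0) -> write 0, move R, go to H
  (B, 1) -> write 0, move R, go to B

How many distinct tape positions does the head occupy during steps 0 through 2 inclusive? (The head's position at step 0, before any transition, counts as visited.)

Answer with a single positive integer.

Answer: 2

Derivation:
Step 1: in state A at pos 0, read 0 -> (A,0)->write 0,move L,goto B. Now: state=B, head=-1, tape[-2..1]=0000 (head:  ^)
Step 2: in state B at pos -1, read 0 -> (B,0)->write 0,move R,goto H. Now: state=H, head=0, tape[-2..1]=0000 (head:   ^)
Head positions at steps 0..2: starting at 0, distinct positions visited = {-1, 0} -> 2 position(s)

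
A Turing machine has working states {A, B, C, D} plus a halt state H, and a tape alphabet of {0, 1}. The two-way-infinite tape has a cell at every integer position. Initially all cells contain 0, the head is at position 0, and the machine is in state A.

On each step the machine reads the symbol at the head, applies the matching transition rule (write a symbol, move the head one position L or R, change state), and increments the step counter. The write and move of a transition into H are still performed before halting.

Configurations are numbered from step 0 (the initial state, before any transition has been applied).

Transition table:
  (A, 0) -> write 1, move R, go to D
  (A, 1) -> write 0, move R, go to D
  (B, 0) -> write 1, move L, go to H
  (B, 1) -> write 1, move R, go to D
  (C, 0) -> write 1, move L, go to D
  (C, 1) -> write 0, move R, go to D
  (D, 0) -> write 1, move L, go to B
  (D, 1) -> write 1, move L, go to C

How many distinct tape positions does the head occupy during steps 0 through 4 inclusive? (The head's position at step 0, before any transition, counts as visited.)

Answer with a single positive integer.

Answer: 2

Derivation:
Step 1: in state A at pos 0, read 0 -> (A,0)->write 1,move R,goto D. Now: state=D, head=1, tape[-1..2]=0100 (head:   ^)
Step 2: in state D at pos 1, read 0 -> (D,0)->write 1,move L,goto B. Now: state=B, head=0, tape[-1..2]=0110 (head:  ^)
Step 3: in state B at pos 0, read 1 -> (B,1)->write 1,move R,goto D. Now: state=D, head=1, tape[-1..2]=0110 (head:   ^)
Step 4: in state D at pos 1, read 1 -> (D,1)->write 1,move L,goto C. Now: state=C, head=0, tape[-1..2]=0110 (head:  ^)
Head positions at steps 0..4: starting at 0, distinct positions visited = {0, 1} -> 2 position(s)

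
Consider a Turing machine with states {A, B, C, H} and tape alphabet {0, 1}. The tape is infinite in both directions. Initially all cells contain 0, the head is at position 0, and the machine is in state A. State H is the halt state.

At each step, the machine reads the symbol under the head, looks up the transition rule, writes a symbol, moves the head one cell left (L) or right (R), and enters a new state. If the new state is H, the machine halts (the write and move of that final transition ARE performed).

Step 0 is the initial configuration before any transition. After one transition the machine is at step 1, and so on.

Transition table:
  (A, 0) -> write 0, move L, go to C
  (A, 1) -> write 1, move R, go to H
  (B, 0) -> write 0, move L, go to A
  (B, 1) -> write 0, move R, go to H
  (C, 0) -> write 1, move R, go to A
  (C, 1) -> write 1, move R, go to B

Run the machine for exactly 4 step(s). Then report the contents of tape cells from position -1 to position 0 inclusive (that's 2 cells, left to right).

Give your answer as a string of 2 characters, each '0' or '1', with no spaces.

Answer: 10

Derivation:
Step 1: in state A at pos 0, read 0 -> (A,0)->write 0,move L,goto C. Now: state=C, head=-1, tape[-2..1]=0000 (head:  ^)
Step 2: in state C at pos -1, read 0 -> (C,0)->write 1,move R,goto A. Now: state=A, head=0, tape[-2..1]=0100 (head:   ^)
Step 3: in state A at pos 0, read 0 -> (A,0)->write 0,move L,goto C. Now: state=C, head=-1, tape[-2..1]=0100 (head:  ^)
Step 4: in state C at pos -1, read 1 -> (C,1)->write 1,move R,goto B. Now: state=B, head=0, tape[-2..1]=0100 (head:   ^)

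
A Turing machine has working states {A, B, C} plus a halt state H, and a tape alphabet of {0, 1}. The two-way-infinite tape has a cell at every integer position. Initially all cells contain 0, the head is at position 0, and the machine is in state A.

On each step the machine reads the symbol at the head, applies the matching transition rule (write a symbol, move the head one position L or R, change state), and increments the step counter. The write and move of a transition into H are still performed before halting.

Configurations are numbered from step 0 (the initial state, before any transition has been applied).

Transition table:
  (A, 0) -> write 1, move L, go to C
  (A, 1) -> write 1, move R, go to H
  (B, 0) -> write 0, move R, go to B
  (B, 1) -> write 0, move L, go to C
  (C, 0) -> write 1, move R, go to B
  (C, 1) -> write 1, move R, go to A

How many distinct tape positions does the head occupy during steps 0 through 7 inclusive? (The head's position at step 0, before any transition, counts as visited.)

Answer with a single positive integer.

Step 1: in state A at pos 0, read 0 -> (A,0)->write 1,move L,goto C. Now: state=C, head=-1, tape[-2..1]=0010 (head:  ^)
Step 2: in state C at pos -1, read 0 -> (C,0)->write 1,move R,goto B. Now: state=B, head=0, tape[-2..1]=0110 (head:   ^)
Step 3: in state B at pos 0, read 1 -> (B,1)->write 0,move L,goto C. Now: state=C, head=-1, tape[-2..1]=0100 (head:  ^)
Step 4: in state C at pos -1, read 1 -> (C,1)->write 1,move R,goto A. Now: state=A, head=0, tape[-2..1]=0100 (head:   ^)
Step 5: in state A at pos 0, read 0 -> (A,0)->write 1,move L,goto C. Now: state=C, head=-1, tape[-2..1]=0110 (head:  ^)
Step 6: in state C at pos -1, read 1 -> (C,1)->write 1,move R,goto A. Now: state=A, head=0, tape[-2..1]=0110 (head:   ^)
Step 7: in state A at pos 0, read 1 -> (A,1)->write 1,move R,goto H. Now: state=H, head=1, tape[-2..2]=01100 (head:    ^)
Head positions at steps 0..7: starting at 0, distinct positions visited = {-1, 0, 1} -> 3 position(s)

Answer: 3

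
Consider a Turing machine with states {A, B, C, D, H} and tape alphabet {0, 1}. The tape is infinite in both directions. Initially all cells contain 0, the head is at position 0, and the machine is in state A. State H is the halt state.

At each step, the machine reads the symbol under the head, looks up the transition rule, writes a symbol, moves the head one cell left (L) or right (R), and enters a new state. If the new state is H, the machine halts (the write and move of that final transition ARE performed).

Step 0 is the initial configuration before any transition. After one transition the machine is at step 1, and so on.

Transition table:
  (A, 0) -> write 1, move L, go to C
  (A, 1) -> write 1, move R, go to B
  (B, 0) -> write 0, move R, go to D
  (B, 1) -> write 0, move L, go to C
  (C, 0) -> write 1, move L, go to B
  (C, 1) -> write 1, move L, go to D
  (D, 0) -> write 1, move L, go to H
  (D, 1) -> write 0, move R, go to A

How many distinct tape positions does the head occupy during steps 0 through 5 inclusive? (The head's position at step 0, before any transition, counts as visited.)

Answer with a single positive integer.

Step 1: in state A at pos 0, read 0 -> (A,0)->write 1,move L,goto C. Now: state=C, head=-1, tape[-2..1]=0010 (head:  ^)
Step 2: in state C at pos -1, read 0 -> (C,0)->write 1,move L,goto B. Now: state=B, head=-2, tape[-3..1]=00110 (head:  ^)
Step 3: in state B at pos -2, read 0 -> (B,0)->write 0,move R,goto D. Now: state=D, head=-1, tape[-3..1]=00110 (head:   ^)
Step 4: in state D at pos -1, read 1 -> (D,1)->write 0,move R,goto A. Now: state=A, head=0, tape[-3..1]=00010 (head:    ^)
Step 5: in state A at pos 0, read 1 -> (A,1)->write 1,move R,goto B. Now: state=B, head=1, tape[-3..2]=000100 (head:     ^)
Head positions at steps 0..5: starting at 0, distinct positions visited = {-2, -1, 0, 1} -> 4 position(s)

Answer: 4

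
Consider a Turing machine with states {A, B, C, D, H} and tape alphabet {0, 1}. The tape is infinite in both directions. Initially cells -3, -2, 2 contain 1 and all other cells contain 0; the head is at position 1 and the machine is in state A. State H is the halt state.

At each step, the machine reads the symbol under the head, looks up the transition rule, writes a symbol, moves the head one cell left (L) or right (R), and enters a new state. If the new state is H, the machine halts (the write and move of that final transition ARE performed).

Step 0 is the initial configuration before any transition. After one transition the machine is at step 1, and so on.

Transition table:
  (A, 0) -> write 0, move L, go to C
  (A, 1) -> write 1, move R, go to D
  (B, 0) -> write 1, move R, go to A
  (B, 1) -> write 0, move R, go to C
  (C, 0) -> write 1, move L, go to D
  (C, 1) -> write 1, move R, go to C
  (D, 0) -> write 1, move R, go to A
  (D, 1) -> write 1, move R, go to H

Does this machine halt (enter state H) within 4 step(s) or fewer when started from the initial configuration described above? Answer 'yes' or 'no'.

Step 1: in state A at pos 1, read 0 -> (A,0)->write 0,move L,goto C. Now: state=C, head=0, tape[-4..3]=01100010 (head:     ^)
Step 2: in state C at pos 0, read 0 -> (C,0)->write 1,move L,goto D. Now: state=D, head=-1, tape[-4..3]=01101010 (head:    ^)
Step 3: in state D at pos -1, read 0 -> (D,0)->write 1,move R,goto A. Now: state=A, head=0, tape[-4..3]=01111010 (head:     ^)
Step 4: in state A at pos 0, read 1 -> (A,1)->write 1,move R,goto D. Now: state=D, head=1, tape[-4..3]=01111010 (head:      ^)
After 4 step(s): state = D (not H) -> not halted within 4 -> no

Answer: no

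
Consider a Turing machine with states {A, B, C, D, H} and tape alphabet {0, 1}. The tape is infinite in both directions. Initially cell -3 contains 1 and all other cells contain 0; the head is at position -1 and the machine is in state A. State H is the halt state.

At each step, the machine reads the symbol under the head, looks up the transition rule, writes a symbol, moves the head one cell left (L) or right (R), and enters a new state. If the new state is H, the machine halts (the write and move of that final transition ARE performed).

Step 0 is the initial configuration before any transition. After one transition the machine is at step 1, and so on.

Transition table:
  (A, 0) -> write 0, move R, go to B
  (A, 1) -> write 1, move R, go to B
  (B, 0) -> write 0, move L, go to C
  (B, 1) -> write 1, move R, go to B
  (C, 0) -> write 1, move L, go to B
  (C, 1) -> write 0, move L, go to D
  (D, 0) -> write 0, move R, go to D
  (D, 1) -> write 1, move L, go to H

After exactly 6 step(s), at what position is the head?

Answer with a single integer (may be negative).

Step 1: in state A at pos -1, read 0 -> (A,0)->write 0,move R,goto B. Now: state=B, head=0, tape[-4..1]=010000 (head:     ^)
Step 2: in state B at pos 0, read 0 -> (B,0)->write 0,move L,goto C. Now: state=C, head=-1, tape[-4..1]=010000 (head:    ^)
Step 3: in state C at pos -1, read 0 -> (C,0)->write 1,move L,goto B. Now: state=B, head=-2, tape[-4..1]=010100 (head:   ^)
Step 4: in state B at pos -2, read 0 -> (B,0)->write 0,move L,goto C. Now: state=C, head=-3, tape[-4..1]=010100 (head:  ^)
Step 5: in state C at pos -3, read 1 -> (C,1)->write 0,move L,goto D. Now: state=D, head=-4, tape[-5..1]=0000100 (head:  ^)
Step 6: in state D at pos -4, read 0 -> (D,0)->write 0,move R,goto D. Now: state=D, head=-3, tape[-5..1]=0000100 (head:   ^)

Answer: -3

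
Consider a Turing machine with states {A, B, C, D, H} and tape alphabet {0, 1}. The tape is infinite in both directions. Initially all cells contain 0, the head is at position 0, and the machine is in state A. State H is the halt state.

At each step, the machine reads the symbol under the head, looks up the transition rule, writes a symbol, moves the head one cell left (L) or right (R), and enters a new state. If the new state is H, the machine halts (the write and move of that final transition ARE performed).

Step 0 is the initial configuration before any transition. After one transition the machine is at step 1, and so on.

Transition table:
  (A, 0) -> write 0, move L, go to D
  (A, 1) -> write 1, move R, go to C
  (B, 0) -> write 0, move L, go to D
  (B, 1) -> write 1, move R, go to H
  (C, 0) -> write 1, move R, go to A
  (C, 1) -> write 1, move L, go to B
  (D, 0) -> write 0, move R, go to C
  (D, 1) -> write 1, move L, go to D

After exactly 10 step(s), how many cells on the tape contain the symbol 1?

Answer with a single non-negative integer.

Step 1: in state A at pos 0, read 0 -> (A,0)->write 0,move L,goto D. Now: state=D, head=-1, tape[-2..1]=0000 (head:  ^)
Step 2: in state D at pos -1, read 0 -> (D,0)->write 0,move R,goto C. Now: state=C, head=0, tape[-2..1]=0000 (head:   ^)
Step 3: in state C at pos 0, read 0 -> (C,0)->write 1,move R,goto A. Now: state=A, head=1, tape[-2..2]=00100 (head:    ^)
Step 4: in state A at pos 1, read 0 -> (A,0)->write 0,move L,goto D. Now: state=D, head=0, tape[-2..2]=00100 (head:   ^)
Step 5: in state D at pos 0, read 1 -> (D,1)->write 1,move L,goto D. Now: state=D, head=-1, tape[-2..2]=00100 (head:  ^)
Step 6: in state D at pos -1, read 0 -> (D,0)->write 0,move R,goto C. Now: state=C, head=0, tape[-2..2]=00100 (head:   ^)
Step 7: in state C at pos 0, read 1 -> (C,1)->write 1,move L,goto B. Now: state=B, head=-1, tape[-2..2]=00100 (head:  ^)
Step 8: in state B at pos -1, read 0 -> (B,0)->write 0,move L,goto D. Now: state=D, head=-2, tape[-3..2]=000100 (head:  ^)
Step 9: in state D at pos -2, read 0 -> (D,0)->write 0,move R,goto C. Now: state=C, head=-1, tape[-3..2]=000100 (head:   ^)
Step 10: in state C at pos -1, read 0 -> (C,0)->write 1,move R,goto A. Now: state=A, head=0, tape[-3..2]=001100 (head:    ^)
Cells containing 1 after step 10: {-1, 0} -> 2 cell(s)

Answer: 2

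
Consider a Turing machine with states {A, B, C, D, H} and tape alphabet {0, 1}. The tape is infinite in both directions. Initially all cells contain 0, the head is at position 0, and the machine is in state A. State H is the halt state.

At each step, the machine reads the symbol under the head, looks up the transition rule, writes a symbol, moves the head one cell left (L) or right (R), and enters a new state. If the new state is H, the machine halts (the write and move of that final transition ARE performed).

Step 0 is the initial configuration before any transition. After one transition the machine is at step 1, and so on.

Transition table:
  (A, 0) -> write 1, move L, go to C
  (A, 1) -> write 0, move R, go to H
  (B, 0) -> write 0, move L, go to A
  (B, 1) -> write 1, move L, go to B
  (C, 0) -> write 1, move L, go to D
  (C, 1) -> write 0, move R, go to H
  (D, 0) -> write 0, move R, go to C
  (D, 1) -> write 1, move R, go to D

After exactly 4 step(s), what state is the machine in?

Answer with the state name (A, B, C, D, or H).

Answer: H

Derivation:
Step 1: in state A at pos 0, read 0 -> (A,0)->write 1,move L,goto C. Now: state=C, head=-1, tape[-2..1]=0010 (head:  ^)
Step 2: in state C at pos -1, read 0 -> (C,0)->write 1,move L,goto D. Now: state=D, head=-2, tape[-3..1]=00110 (head:  ^)
Step 3: in state D at pos -2, read 0 -> (D,0)->write 0,move R,goto C. Now: state=C, head=-1, tape[-3..1]=00110 (head:   ^)
Step 4: in state C at pos -1, read 1 -> (C,1)->write 0,move R,goto H. Now: state=H, head=0, tape[-3..1]=00010 (head:    ^)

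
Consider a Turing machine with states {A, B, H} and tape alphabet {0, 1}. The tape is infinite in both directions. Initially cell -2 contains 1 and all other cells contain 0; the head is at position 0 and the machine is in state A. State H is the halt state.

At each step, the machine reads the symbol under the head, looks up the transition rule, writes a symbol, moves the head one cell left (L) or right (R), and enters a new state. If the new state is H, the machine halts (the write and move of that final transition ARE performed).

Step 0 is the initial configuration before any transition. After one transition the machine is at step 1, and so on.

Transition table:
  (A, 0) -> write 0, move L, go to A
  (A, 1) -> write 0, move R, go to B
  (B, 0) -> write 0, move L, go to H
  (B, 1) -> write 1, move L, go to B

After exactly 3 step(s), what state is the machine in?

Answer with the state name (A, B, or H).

Step 1: in state A at pos 0, read 0 -> (A,0)->write 0,move L,goto A. Now: state=A, head=-1, tape[-3..1]=01000 (head:   ^)
Step 2: in state A at pos -1, read 0 -> (A,0)->write 0,move L,goto A. Now: state=A, head=-2, tape[-3..1]=01000 (head:  ^)
Step 3: in state A at pos -2, read 1 -> (A,1)->write 0,move R,goto B. Now: state=B, head=-1, tape[-3..1]=00000 (head:   ^)

Answer: B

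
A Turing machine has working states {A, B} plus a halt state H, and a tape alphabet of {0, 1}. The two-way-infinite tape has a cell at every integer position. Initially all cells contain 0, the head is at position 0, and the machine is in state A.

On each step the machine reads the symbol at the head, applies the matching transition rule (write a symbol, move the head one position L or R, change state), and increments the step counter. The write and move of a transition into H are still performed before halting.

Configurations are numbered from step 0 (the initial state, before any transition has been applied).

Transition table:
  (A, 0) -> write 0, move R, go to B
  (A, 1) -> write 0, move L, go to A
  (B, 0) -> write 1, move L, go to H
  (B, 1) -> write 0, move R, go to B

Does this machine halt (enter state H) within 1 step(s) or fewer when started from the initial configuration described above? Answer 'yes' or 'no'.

Answer: no

Derivation:
Step 1: in state A at pos 0, read 0 -> (A,0)->write 0,move R,goto B. Now: state=B, head=1, tape[-1..2]=0000 (head:   ^)
After 1 step(s): state = B (not H) -> not halted within 1 -> no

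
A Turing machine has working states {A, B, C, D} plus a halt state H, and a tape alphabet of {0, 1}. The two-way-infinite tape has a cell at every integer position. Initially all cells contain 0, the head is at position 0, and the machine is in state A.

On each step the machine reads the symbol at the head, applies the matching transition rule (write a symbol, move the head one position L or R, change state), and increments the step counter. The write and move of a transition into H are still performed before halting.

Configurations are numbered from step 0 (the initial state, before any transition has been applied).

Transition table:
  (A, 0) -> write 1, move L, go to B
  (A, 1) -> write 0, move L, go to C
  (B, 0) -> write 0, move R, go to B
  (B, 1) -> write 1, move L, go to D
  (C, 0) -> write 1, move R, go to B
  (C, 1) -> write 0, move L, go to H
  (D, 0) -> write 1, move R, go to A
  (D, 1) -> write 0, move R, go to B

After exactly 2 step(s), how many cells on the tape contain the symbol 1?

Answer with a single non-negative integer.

Answer: 1

Derivation:
Step 1: in state A at pos 0, read 0 -> (A,0)->write 1,move L,goto B. Now: state=B, head=-1, tape[-2..1]=0010 (head:  ^)
Step 2: in state B at pos -1, read 0 -> (B,0)->write 0,move R,goto B. Now: state=B, head=0, tape[-2..1]=0010 (head:   ^)
Cells containing 1 after step 2: {0} -> 1 cell(s)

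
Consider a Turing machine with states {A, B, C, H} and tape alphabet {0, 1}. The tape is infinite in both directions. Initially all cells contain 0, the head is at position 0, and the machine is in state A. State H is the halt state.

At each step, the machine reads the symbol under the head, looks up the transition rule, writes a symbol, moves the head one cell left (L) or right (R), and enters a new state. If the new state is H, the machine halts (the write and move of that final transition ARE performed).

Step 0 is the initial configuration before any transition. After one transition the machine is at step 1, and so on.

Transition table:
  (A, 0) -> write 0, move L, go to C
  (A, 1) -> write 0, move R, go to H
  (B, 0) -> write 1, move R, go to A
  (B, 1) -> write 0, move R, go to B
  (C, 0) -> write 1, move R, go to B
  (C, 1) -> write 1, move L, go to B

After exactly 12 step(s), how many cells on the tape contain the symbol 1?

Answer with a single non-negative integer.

Answer: 1

Derivation:
Step 1: in state A at pos 0, read 0 -> (A,0)->write 0,move L,goto C. Now: state=C, head=-1, tape[-2..1]=0000 (head:  ^)
Step 2: in state C at pos -1, read 0 -> (C,0)->write 1,move R,goto B. Now: state=B, head=0, tape[-2..1]=0100 (head:   ^)
Step 3: in state B at pos 0, read 0 -> (B,0)->write 1,move R,goto A. Now: state=A, head=1, tape[-2..2]=01100 (head:    ^)
Step 4: in state A at pos 1, read 0 -> (A,0)->write 0,move L,goto C. Now: state=C, head=0, tape[-2..2]=01100 (head:   ^)
Step 5: in state C at pos 0, read 1 -> (C,1)->write 1,move L,goto B. Now: state=B, head=-1, tape[-2..2]=01100 (head:  ^)
Step 6: in state B at pos -1, read 1 -> (B,1)->write 0,move R,goto B. Now: state=B, head=0, tape[-2..2]=00100 (head:   ^)
Step 7: in state B at pos 0, read 1 -> (B,1)->write 0,move R,goto B. Now: state=B, head=1, tape[-2..2]=00000 (head:    ^)
Step 8: in state B at pos 1, read 0 -> (B,0)->write 1,move R,goto A. Now: state=A, head=2, tape[-2..3]=000100 (head:     ^)
Step 9: in state A at pos 2, read 0 -> (A,0)->write 0,move L,goto C. Now: state=C, head=1, tape[-2..3]=000100 (head:    ^)
Step 10: in state C at pos 1, read 1 -> (C,1)->write 1,move L,goto B. Now: state=B, head=0, tape[-2..3]=000100 (head:   ^)
Step 11: in state B at pos 0, read 0 -> (B,0)->write 1,move R,goto A. Now: state=A, head=1, tape[-2..3]=001100 (head:    ^)
Step 12: in state A at pos 1, read 1 -> (A,1)->write 0,move R,goto H. Now: state=H, head=2, tape[-2..3]=001000 (head:     ^)
Cells containing 1 after step 12: {0} -> 1 cell(s)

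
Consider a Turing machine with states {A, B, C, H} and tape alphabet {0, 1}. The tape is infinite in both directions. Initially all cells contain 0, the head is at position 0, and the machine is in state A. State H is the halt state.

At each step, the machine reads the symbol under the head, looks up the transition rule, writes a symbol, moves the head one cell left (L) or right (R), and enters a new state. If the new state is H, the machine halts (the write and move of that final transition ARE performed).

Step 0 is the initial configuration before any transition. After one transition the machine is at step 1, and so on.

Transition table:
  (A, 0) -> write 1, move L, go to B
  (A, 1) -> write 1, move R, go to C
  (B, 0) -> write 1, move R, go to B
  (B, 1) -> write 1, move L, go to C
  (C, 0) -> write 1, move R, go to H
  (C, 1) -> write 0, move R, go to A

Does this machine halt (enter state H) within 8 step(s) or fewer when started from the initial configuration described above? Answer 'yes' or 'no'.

Answer: yes

Derivation:
Step 1: in state A at pos 0, read 0 -> (A,0)->write 1,move L,goto B. Now: state=B, head=-1, tape[-2..1]=0010 (head:  ^)
Step 2: in state B at pos -1, read 0 -> (B,0)->write 1,move R,goto B. Now: state=B, head=0, tape[-2..1]=0110 (head:   ^)
Step 3: in state B at pos 0, read 1 -> (B,1)->write 1,move L,goto C. Now: state=C, head=-1, tape[-2..1]=0110 (head:  ^)
Step 4: in state C at pos -1, read 1 -> (C,1)->write 0,move R,goto A. Now: state=A, head=0, tape[-2..1]=0010 (head:   ^)
Step 5: in state A at pos 0, read 1 -> (A,1)->write 1,move R,goto C. Now: state=C, head=1, tape[-2..2]=00100 (head:    ^)
Step 6: in state C at pos 1, read 0 -> (C,0)->write 1,move R,goto H. Now: state=H, head=2, tape[-2..3]=001100 (head:     ^)
State H reached at step 6; 6 <= 8 -> yes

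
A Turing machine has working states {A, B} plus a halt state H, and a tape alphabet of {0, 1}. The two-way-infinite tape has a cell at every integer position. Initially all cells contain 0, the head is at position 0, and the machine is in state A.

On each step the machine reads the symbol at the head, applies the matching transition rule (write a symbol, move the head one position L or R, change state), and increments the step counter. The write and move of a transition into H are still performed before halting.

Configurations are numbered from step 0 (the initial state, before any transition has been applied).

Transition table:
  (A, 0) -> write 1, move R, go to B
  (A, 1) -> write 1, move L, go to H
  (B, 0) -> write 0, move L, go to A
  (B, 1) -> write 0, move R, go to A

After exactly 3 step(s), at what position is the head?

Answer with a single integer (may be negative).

Answer: -1

Derivation:
Step 1: in state A at pos 0, read 0 -> (A,0)->write 1,move R,goto B. Now: state=B, head=1, tape[-1..2]=0100 (head:   ^)
Step 2: in state B at pos 1, read 0 -> (B,0)->write 0,move L,goto A. Now: state=A, head=0, tape[-1..2]=0100 (head:  ^)
Step 3: in state A at pos 0, read 1 -> (A,1)->write 1,move L,goto H. Now: state=H, head=-1, tape[-2..2]=00100 (head:  ^)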